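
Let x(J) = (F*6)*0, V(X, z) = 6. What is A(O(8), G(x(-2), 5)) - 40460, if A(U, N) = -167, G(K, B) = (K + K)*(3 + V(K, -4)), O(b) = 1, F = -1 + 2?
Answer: -40627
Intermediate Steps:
F = 1
x(J) = 0 (x(J) = (1*6)*0 = 6*0 = 0)
G(K, B) = 18*K (G(K, B) = (K + K)*(3 + 6) = (2*K)*9 = 18*K)
A(O(8), G(x(-2), 5)) - 40460 = -167 - 40460 = -40627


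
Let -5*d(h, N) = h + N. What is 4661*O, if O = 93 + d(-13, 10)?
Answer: 2181348/5 ≈ 4.3627e+5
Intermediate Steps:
d(h, N) = -N/5 - h/5 (d(h, N) = -(h + N)/5 = -(N + h)/5 = -N/5 - h/5)
O = 468/5 (O = 93 + (-1/5*10 - 1/5*(-13)) = 93 + (-2 + 13/5) = 93 + 3/5 = 468/5 ≈ 93.600)
4661*O = 4661*(468/5) = 2181348/5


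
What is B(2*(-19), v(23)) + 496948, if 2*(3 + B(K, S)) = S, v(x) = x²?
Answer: 994419/2 ≈ 4.9721e+5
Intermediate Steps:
B(K, S) = -3 + S/2
B(2*(-19), v(23)) + 496948 = (-3 + (½)*23²) + 496948 = (-3 + (½)*529) + 496948 = (-3 + 529/2) + 496948 = 523/2 + 496948 = 994419/2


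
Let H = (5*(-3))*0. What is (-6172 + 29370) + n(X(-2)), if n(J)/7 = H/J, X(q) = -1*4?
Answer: 23198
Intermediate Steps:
X(q) = -4
H = 0 (H = -15*0 = 0)
n(J) = 0 (n(J) = 7*(0/J) = 7*0 = 0)
(-6172 + 29370) + n(X(-2)) = (-6172 + 29370) + 0 = 23198 + 0 = 23198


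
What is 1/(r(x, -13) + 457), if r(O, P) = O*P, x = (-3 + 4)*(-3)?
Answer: 1/496 ≈ 0.0020161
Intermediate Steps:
x = -3 (x = 1*(-3) = -3)
1/(r(x, -13) + 457) = 1/(-3*(-13) + 457) = 1/(39 + 457) = 1/496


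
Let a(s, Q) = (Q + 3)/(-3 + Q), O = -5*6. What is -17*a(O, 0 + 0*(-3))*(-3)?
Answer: -51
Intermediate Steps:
O = -30
a(s, Q) = (3 + Q)/(-3 + Q)
-17*a(O, 0 + 0*(-3))*(-3) = -17*(3 + (0 + 0*(-3)))/(-3 + (0 + 0*(-3)))*(-3) = -17*(3 + (0 + 0))/(-3 + (0 + 0))*(-3) = -17*(3 + 0)/(-3 + 0)*(-3) = -17*3/(-3)*(-3) = -(-17)*3/3*(-3) = -17*(-1)*(-3) = 17*(-3) = -51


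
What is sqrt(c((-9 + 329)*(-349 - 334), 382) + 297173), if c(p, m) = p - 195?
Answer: sqrt(78418) ≈ 280.03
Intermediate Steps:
c(p, m) = -195 + p
sqrt(c((-9 + 329)*(-349 - 334), 382) + 297173) = sqrt((-195 + (-9 + 329)*(-349 - 334)) + 297173) = sqrt((-195 + 320*(-683)) + 297173) = sqrt((-195 - 218560) + 297173) = sqrt(-218755 + 297173) = sqrt(78418)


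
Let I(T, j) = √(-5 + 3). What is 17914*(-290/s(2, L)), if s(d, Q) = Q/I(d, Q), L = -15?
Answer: 1039012*I*√2/3 ≈ 4.898e+5*I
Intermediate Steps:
I(T, j) = I*√2 (I(T, j) = √(-2) = I*√2)
s(d, Q) = -I*Q*√2/2 (s(d, Q) = Q/((I*√2)) = Q*(-I*√2/2) = -I*Q*√2/2)
17914*(-290/s(2, L)) = 17914*(-290*(-I*√2/15)) = 17914*(-(-58)*I*√2/3) = 17914*(58*I*√2/3) = 1039012*I*√2/3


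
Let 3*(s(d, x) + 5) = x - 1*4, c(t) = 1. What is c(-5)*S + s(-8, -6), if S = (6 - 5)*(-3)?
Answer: -34/3 ≈ -11.333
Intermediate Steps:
s(d, x) = -19/3 + x/3 (s(d, x) = -5 + (x - 1*4)/3 = -5 + (x - 4)/3 = -5 + (-4 + x)/3 = -5 + (-4/3 + x/3) = -19/3 + x/3)
S = -3 (S = 1*(-3) = -3)
c(-5)*S + s(-8, -6) = 1*(-3) + (-19/3 + (⅓)*(-6)) = -3 + (-19/3 - 2) = -3 - 25/3 = -34/3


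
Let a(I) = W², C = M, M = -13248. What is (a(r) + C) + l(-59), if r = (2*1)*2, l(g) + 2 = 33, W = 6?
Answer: -13181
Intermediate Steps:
l(g) = 31 (l(g) = -2 + 33 = 31)
C = -13248
r = 4 (r = 2*2 = 4)
a(I) = 36 (a(I) = 6² = 36)
(a(r) + C) + l(-59) = (36 - 13248) + 31 = -13212 + 31 = -13181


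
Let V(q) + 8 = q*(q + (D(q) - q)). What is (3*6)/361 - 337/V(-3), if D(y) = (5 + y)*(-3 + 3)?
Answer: 121801/2888 ≈ 42.175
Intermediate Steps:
D(y) = 0 (D(y) = (5 + y)*0 = 0)
V(q) = -8 (V(q) = -8 + q*(q + (0 - q)) = -8 + q*(q - q) = -8 + q*0 = -8 + 0 = -8)
(3*6)/361 - 337/V(-3) = (3*6)/361 - 337/(-8) = 18*(1/361) - 337*(-⅛) = 18/361 + 337/8 = 121801/2888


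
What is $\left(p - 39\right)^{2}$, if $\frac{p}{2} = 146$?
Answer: $64009$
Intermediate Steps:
$p = 292$ ($p = 2 \cdot 146 = 292$)
$\left(p - 39\right)^{2} = \left(292 - 39\right)^{2} = 253^{2} = 64009$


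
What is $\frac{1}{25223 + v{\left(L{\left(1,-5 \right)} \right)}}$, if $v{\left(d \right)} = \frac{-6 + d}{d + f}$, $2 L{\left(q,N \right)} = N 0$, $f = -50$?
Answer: $\frac{25}{630578} \approx 3.9646 \cdot 10^{-5}$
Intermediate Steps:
$L{\left(q,N \right)} = 0$ ($L{\left(q,N \right)} = \frac{N 0}{2} = \frac{1}{2} \cdot 0 = 0$)
$v{\left(d \right)} = \frac{-6 + d}{-50 + d}$ ($v{\left(d \right)} = \frac{-6 + d}{d - 50} = \frac{-6 + d}{-50 + d}$)
$\frac{1}{25223 + v{\left(L{\left(1,-5 \right)} \right)}} = \frac{1}{25223 + \frac{-6 + 0}{-50 + 0}} = \frac{1}{25223 + \frac{1}{-50} \left(-6\right)} = \frac{1}{25223 - - \frac{3}{25}} = \frac{1}{25223 + \frac{3}{25}} = \frac{1}{\frac{630578}{25}} = \frac{25}{630578}$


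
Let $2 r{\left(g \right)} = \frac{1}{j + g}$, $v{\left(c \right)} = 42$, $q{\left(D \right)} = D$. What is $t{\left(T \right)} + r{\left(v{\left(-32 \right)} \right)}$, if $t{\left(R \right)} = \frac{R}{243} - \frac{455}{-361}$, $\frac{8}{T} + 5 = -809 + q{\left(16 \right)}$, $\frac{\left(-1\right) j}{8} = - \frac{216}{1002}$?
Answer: $\frac{11405017039}{8967746844} \approx 1.2718$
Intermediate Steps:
$j = \frac{288}{167}$ ($j = - 8 \left(- \frac{216}{1002}\right) = - 8 \left(\left(-216\right) \frac{1}{1002}\right) = \left(-8\right) \left(- \frac{36}{167}\right) = \frac{288}{167} \approx 1.7246$)
$T = - \frac{4}{399}$ ($T = \frac{8}{-5 + \left(-809 + 16\right)} = \frac{8}{-5 - 793} = \frac{8}{-798} = 8 \left(- \frac{1}{798}\right) = - \frac{4}{399} \approx -0.010025$)
$r{\left(g \right)} = \frac{1}{2 \left(\frac{288}{167} + g\right)}$
$t{\left(R \right)} = \frac{455}{361} + \frac{R}{243}$ ($t{\left(R \right)} = R \frac{1}{243} - - \frac{455}{361} = \frac{R}{243} + \frac{455}{361} = \frac{455}{361} + \frac{R}{243}$)
$t{\left(T \right)} + r{\left(v{\left(-32 \right)} \right)} = \left(\frac{455}{361} + \frac{1}{243} \left(- \frac{4}{399}\right)\right) + \frac{167}{2 \left(288 + 167 \cdot 42\right)} = \left(\frac{455}{361} - \frac{4}{96957}\right) + \frac{167}{2 \left(288 + 7014\right)} = \frac{2321789}{1842183} + \frac{167}{2 \cdot 7302} = \frac{2321789}{1842183} + \frac{167}{2} \cdot \frac{1}{7302} = \frac{2321789}{1842183} + \frac{167}{14604} = \frac{11405017039}{8967746844}$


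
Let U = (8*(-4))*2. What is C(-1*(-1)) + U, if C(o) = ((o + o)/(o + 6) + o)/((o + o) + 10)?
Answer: -1789/28 ≈ -63.893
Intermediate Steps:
C(o) = (o + 2*o/(6 + o))/(10 + 2*o) (C(o) = ((2*o)/(6 + o) + o)/(2*o + 10) = (2*o/(6 + o) + o)/(10 + 2*o) = (o + 2*o/(6 + o))/(10 + 2*o))
U = -64 (U = -32*2 = -64)
C(-1*(-1)) + U = (-1*(-1))*(8 - 1*(-1))/(2*(30 + (-1*(-1))² + 11*(-1*(-1)))) - 64 = (½)*1*(8 + 1)/(30 + 1² + 11*1) - 64 = (½)*1*9/(30 + 1 + 11) - 64 = (½)*1*9/42 - 64 = (½)*1*(1/42)*9 - 64 = 3/28 - 64 = -1789/28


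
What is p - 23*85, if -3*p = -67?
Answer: -5798/3 ≈ -1932.7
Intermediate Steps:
p = 67/3 (p = -⅓*(-67) = 67/3 ≈ 22.333)
p - 23*85 = 67/3 - 23*85 = 67/3 - 1955 = -5798/3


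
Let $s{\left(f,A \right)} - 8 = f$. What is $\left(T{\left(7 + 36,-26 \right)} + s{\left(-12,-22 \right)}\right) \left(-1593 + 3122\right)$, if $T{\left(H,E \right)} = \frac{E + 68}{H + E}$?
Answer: $- \frac{39754}{17} \approx -2338.5$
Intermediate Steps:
$s{\left(f,A \right)} = 8 + f$
$T{\left(H,E \right)} = \frac{68 + E}{E + H}$
$\left(T{\left(7 + 36,-26 \right)} + s{\left(-12,-22 \right)}\right) \left(-1593 + 3122\right) = \left(\frac{68 - 26}{-26 + \left(7 + 36\right)} + \left(8 - 12\right)\right) \left(-1593 + 3122\right) = \left(\frac{1}{-26 + 43} \cdot 42 - 4\right) 1529 = \left(\frac{1}{17} \cdot 42 - 4\right) 1529 = \left(\frac{42}{17} - 4\right) 1529 = \left(- \frac{26}{17}\right) 1529 = - \frac{39754}{17}$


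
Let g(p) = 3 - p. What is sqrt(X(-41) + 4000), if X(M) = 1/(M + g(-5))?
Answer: sqrt(4355967)/33 ≈ 63.245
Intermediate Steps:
X(M) = 1/(8 + M) (X(M) = 1/(M + (3 - 1*(-5))) = 1/(M + (3 + 5)) = 1/(M + 8) = 1/(8 + M))
sqrt(X(-41) + 4000) = sqrt(1/(8 - 41) + 4000) = sqrt(1/(-33) + 4000) = sqrt(-1/33 + 4000) = sqrt(131999/33) = sqrt(4355967)/33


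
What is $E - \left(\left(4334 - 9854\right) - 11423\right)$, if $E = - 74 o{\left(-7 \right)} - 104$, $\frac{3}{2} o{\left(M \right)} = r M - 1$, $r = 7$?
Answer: $\frac{57917}{3} \approx 19306.0$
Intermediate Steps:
$o{\left(M \right)} = - \frac{2}{3} + \frac{14 M}{3}$ ($o{\left(M \right)} = \frac{2 \left(7 M - 1\right)}{3} = \frac{2 \left(-1 + 7 M\right)}{3} = - \frac{2}{3} + \frac{14 M}{3}$)
$E = \frac{7088}{3}$ ($E = - 74 \left(- \frac{2}{3} + \frac{14}{3} \left(-7\right)\right) - 104 = - 74 \left(- \frac{2}{3} - \frac{98}{3}\right) - 104 = \left(-74\right) \left(- \frac{100}{3}\right) - 104 = \frac{7400}{3} - 104 = \frac{7088}{3} \approx 2362.7$)
$E - \left(\left(4334 - 9854\right) - 11423\right) = \frac{7088}{3} - \left(\left(4334 - 9854\right) - 11423\right) = \frac{7088}{3} - \left(-5520 - 11423\right) = \frac{7088}{3} - -16943 = \frac{7088}{3} + 16943 = \frac{57917}{3}$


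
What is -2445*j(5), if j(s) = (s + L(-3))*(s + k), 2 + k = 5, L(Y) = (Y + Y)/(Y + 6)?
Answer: -58680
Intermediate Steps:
L(Y) = 2*Y/(6 + Y) (L(Y) = (2*Y)/(6 + Y) = 2*Y/(6 + Y))
k = 3 (k = -2 + 5 = 3)
j(s) = (-2 + s)*(3 + s) (j(s) = (s + 2*(-3)/(6 - 3))*(s + 3) = (s + 2*(-3)/3)*(3 + s) = (s + 2*(-3)*(⅓))*(3 + s) = (s - 2)*(3 + s) = (-2 + s)*(3 + s))
-2445*j(5) = -2445*(-6 + 5 + 5²) = -2445*(-6 + 5 + 25) = -2445*24 = -58680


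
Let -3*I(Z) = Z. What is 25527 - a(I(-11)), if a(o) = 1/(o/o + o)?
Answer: 357375/14 ≈ 25527.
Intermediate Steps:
I(Z) = -Z/3
a(o) = 1/(1 + o)
25527 - a(I(-11)) = 25527 - 1/(1 - ⅓*(-11)) = 25527 - 1/(1 + 11/3) = 25527 - 1/14/3 = 25527 - 1*3/14 = 25527 - 3/14 = 357375/14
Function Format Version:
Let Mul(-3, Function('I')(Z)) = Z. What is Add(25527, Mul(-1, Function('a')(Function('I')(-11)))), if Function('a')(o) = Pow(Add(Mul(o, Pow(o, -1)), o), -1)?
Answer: Rational(357375, 14) ≈ 25527.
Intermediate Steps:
Function('I')(Z) = Mul(Rational(-1, 3), Z)
Function('a')(o) = Pow(Add(1, o), -1)
Add(25527, Mul(-1, Function('a')(Function('I')(-11)))) = Add(25527, Mul(-1, Pow(Add(1, Mul(Rational(-1, 3), -11)), -1))) = Add(25527, Mul(-1, Pow(Add(1, Rational(11, 3)), -1))) = Add(25527, Mul(-1, Pow(Rational(14, 3), -1))) = Add(25527, Mul(-1, Rational(3, 14))) = Add(25527, Rational(-3, 14)) = Rational(357375, 14)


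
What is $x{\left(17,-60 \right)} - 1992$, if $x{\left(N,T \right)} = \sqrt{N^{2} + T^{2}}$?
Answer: $-1992 + \sqrt{3889} \approx -1929.6$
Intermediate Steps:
$x{\left(17,-60 \right)} - 1992 = \sqrt{17^{2} + \left(-60\right)^{2}} - 1992 = \sqrt{289 + 3600} - 1992 = \sqrt{3889} - 1992 = -1992 + \sqrt{3889}$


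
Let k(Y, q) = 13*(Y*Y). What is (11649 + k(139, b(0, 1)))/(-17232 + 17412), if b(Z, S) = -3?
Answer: 131411/90 ≈ 1460.1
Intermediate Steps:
k(Y, q) = 13*Y²
(11649 + k(139, b(0, 1)))/(-17232 + 17412) = (11649 + 13*139²)/(-17232 + 17412) = (11649 + 13*19321)/180 = (11649 + 251173)*(1/180) = 262822*(1/180) = 131411/90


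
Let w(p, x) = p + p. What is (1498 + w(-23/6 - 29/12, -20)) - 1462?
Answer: 47/2 ≈ 23.500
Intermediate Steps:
w(p, x) = 2*p
(1498 + w(-23/6 - 29/12, -20)) - 1462 = (1498 + 2*(-23/6 - 29/12)) - 1462 = (1498 + 2*(-25/4)) - 1462 = (1498 - 25/2) - 1462 = 2971/2 - 1462 = 47/2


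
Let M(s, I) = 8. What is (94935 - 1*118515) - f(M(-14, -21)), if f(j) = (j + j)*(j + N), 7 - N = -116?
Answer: -25676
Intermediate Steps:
N = 123 (N = 7 - 1*(-116) = 7 + 116 = 123)
f(j) = 2*j*(123 + j) (f(j) = (j + j)*(j + 123) = (2*j)*(123 + j) = 2*j*(123 + j))
(94935 - 1*118515) - f(M(-14, -21)) = (94935 - 1*118515) - 2*8*(123 + 8) = (94935 - 118515) - 2*8*131 = -23580 - 1*2096 = -23580 - 2096 = -25676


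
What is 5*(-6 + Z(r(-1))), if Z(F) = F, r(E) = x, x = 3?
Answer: -15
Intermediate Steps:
r(E) = 3
5*(-6 + Z(r(-1))) = 5*(-6 + 3) = 5*(-3) = -15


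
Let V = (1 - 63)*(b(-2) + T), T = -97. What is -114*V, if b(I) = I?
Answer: -699732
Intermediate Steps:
V = 6138 (V = (1 - 63)*(-2 - 97) = -62*(-99) = 6138)
-114*V = -114*6138 = -699732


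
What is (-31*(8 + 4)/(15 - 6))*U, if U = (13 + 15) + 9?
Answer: -4588/3 ≈ -1529.3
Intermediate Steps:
U = 37 (U = 28 + 9 = 37)
(-31*(8 + 4)/(15 - 6))*U = -31*(8 + 4)/(15 - 6)*37 = -372/9*37 = -31*4/3*37 = -124/3*37 = -4588/3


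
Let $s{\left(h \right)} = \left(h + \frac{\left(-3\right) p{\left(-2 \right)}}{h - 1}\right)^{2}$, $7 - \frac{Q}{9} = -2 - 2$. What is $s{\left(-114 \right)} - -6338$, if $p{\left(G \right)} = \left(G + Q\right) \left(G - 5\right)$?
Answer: $\frac{313251659}{13225} \approx 23686.0$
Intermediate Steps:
$Q = 99$ ($Q = 63 - 9 \left(-2 - 2\right) = 63 - -36 = 63 + 36 = 99$)
$p{\left(G \right)} = \left(-5 + G\right) \left(99 + G\right)$ ($p{\left(G \right)} = \left(G + 99\right) \left(G - 5\right) = \left(99 + G\right) \left(-5 + G\right) = \left(-5 + G\right) \left(99 + G\right)$)
$s{\left(h \right)} = \left(h + \frac{2037}{-1 + h}\right)^{2}$ ($s{\left(h \right)} = \left(h + \frac{\left(-3\right) \left(-495 + \left(-2\right)^{2} + 94 \left(-2\right)\right)}{h - 1}\right)^{2} = \left(h + \frac{\left(-3\right) \left(-495 + 4 - 188\right)}{-1 + h}\right)^{2} = \left(h + \frac{\left(-3\right) \left(-679\right)}{-1 + h}\right)^{2} = \left(h + \frac{2037}{-1 + h}\right)^{2}$)
$s{\left(-114 \right)} - -6338 = \frac{\left(2037 + \left(-114\right)^{2} - -114\right)^{2}}{\left(-1 - 114\right)^{2}} - -6338 = \frac{\left(2037 + 12996 + 114\right)^{2}}{13225} + 6338 = \frac{15147^{2}}{13225} + 6338 = \frac{1}{13225} \cdot 229431609 + 6338 = \frac{229431609}{13225} + 6338 = \frac{313251659}{13225}$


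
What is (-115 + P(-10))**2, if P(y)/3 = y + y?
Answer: 30625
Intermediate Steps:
P(y) = 6*y (P(y) = 3*(y + y) = 3*(2*y) = 6*y)
(-115 + P(-10))**2 = (-115 + 6*(-10))**2 = (-115 - 60)**2 = (-175)**2 = 30625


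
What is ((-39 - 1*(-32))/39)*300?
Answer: -700/13 ≈ -53.846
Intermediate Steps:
((-39 - 1*(-32))/39)*300 = ((-39 + 32)*(1/39))*300 = -7*1/39*300 = -7/39*300 = -700/13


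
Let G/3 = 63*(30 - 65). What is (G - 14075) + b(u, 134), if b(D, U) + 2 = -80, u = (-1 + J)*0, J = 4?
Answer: -20772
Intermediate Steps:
u = 0 (u = (-1 + 4)*0 = 3*0 = 0)
G = -6615 (G = 3*(63*(30 - 65)) = 3*(63*(-35)) = 3*(-2205) = -6615)
b(D, U) = -82 (b(D, U) = -2 - 80 = -82)
(G - 14075) + b(u, 134) = (-6615 - 14075) - 82 = -20690 - 82 = -20772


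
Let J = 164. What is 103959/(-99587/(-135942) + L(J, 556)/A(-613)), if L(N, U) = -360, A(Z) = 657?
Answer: 1031664789594/1832171 ≈ 5.6308e+5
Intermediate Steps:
103959/(-99587/(-135942) + L(J, 556)/A(-613)) = 103959/(-99587/(-135942) - 360/657) = 103959/(-99587*(-1/135942) - 360*1/657) = 103959/(99587/135942 - 40/73) = 103959/(1832171/9923766) = 103959*(9923766/1832171) = 1031664789594/1832171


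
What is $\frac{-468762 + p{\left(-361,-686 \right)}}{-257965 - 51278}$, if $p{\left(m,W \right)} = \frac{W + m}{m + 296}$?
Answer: $\frac{10156161}{6700265} \approx 1.5158$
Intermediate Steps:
$p{\left(m,W \right)} = \frac{W + m}{296 + m}$
$\frac{-468762 + p{\left(-361,-686 \right)}}{-257965 - 51278} = \frac{-468762 + \frac{-686 - 361}{296 - 361}}{-257965 - 51278} = \frac{-468762 + \frac{1}{-65} \left(-1047\right)}{-257965 - 51278} = \frac{-468762 - - \frac{1047}{65}}{-257965 - 51278} = \frac{-468762 + \frac{1047}{65}}{-309243} = \left(- \frac{30468483}{65}\right) \left(- \frac{1}{309243}\right) = \frac{10156161}{6700265}$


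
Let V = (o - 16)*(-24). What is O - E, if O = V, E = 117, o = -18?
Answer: 699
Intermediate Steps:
V = 816 (V = (-18 - 16)*(-24) = -34*(-24) = 816)
O = 816
O - E = 816 - 1*117 = 816 - 117 = 699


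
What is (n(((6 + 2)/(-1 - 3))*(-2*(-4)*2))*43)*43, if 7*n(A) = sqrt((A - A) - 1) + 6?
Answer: 11094/7 + 1849*I/7 ≈ 1584.9 + 264.14*I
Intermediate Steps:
n(A) = 6/7 + I/7 (n(A) = (sqrt((A - A) - 1) + 6)/7 = (sqrt(0 - 1) + 6)/7 = (sqrt(-1) + 6)/7 = (I + 6)/7 = (6 + I)/7 = 6/7 + I/7)
(n(((6 + 2)/(-1 - 3))*(-2*(-4)*2))*43)*43 = ((6/7 + I/7)*43)*43 = (258/7 + 43*I/7)*43 = 11094/7 + 1849*I/7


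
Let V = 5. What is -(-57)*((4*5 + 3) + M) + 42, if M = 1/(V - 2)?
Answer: 1372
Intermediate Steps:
M = ⅓ (M = 1/(5 - 2) = 1/3 = ⅓ ≈ 0.33333)
-(-57)*((4*5 + 3) + M) + 42 = -(-57)*((4*5 + 3) + ⅓) + 42 = -(-57)*((20 + 3) + ⅓) + 42 = -(-57)*(23 + ⅓) + 42 = -(-57)*70/3 + 42 = -19*(-70) + 42 = 1330 + 42 = 1372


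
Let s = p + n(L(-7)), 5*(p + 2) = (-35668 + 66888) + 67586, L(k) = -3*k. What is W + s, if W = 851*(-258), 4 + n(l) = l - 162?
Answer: -999719/5 ≈ -1.9994e+5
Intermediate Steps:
n(l) = -166 + l (n(l) = -4 + (l - 162) = -4 + (-162 + l) = -166 + l)
p = 98796/5 (p = -2 + ((-35668 + 66888) + 67586)/5 = -2 + (31220 + 67586)/5 = -2 + (⅕)*98806 = -2 + 98806/5 = 98796/5 ≈ 19759.)
s = 98071/5 (s = 98796/5 + (-166 - 3*(-7)) = 98796/5 + (-166 + 21) = 98796/5 - 145 = 98071/5 ≈ 19614.)
W = -219558
W + s = -219558 + 98071/5 = -999719/5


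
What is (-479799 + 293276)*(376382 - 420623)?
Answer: 8251964043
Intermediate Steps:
(-479799 + 293276)*(376382 - 420623) = -186523*(-44241) = 8251964043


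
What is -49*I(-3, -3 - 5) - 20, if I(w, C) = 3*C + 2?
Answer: 1058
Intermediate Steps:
I(w, C) = 2 + 3*C
-49*I(-3, -3 - 5) - 20 = -49*(2 + 3*(-3 - 5)) - 20 = -49*(2 + 3*(-8)) - 20 = -49*(2 - 24) - 20 = -49*(-22) - 20 = 1078 - 20 = 1058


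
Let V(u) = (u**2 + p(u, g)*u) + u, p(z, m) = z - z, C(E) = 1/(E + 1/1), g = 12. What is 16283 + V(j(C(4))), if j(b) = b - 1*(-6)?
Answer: 408191/25 ≈ 16328.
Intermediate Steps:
C(E) = 1/(1 + E) (C(E) = 1/(E + 1) = 1/(1 + E))
p(z, m) = 0
j(b) = 6 + b (j(b) = b + 6 = 6 + b)
V(u) = u + u**2 (V(u) = (u**2 + 0*u) + u = (u**2 + 0) + u = u**2 + u = u + u**2)
16283 + V(j(C(4))) = 16283 + (6 + 1/(1 + 4))*(1 + (6 + 1/(1 + 4))) = 16283 + (6 + 1/5)*(1 + (6 + 1/5)) = 16283 + 31*(1 + 31/5)/5 = 16283 + (31/5)*(36/5) = 16283 + 1116/25 = 408191/25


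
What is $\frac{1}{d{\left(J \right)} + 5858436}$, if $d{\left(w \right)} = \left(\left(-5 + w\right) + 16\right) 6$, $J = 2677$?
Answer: $\frac{1}{5874564} \approx 1.7023 \cdot 10^{-7}$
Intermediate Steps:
$d{\left(w \right)} = 66 + 6 w$ ($d{\left(w \right)} = \left(11 + w\right) 6 = 66 + 6 w$)
$\frac{1}{d{\left(J \right)} + 5858436} = \frac{1}{\left(66 + 6 \cdot 2677\right) + 5858436} = \frac{1}{\left(66 + 16062\right) + 5858436} = \frac{1}{16128 + 5858436} = \frac{1}{5874564}$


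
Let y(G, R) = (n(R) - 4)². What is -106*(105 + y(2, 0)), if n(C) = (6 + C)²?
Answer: -119674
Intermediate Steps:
y(G, R) = (-4 + (6 + R)²)² (y(G, R) = ((6 + R)² - 4)² = (-4 + (6 + R)²)²)
-106*(105 + y(2, 0)) = -106*(105 + (-4 + (6 + 0)²)²) = -106*(105 + (-4 + 6²)²) = -106*(105 + (-4 + 36)²) = -106*(105 + 32²) = -106*(105 + 1024) = -106*1129 = -119674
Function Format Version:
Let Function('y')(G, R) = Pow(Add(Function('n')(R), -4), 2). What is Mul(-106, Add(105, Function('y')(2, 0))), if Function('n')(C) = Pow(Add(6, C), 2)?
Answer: -119674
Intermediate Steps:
Function('y')(G, R) = Pow(Add(-4, Pow(Add(6, R), 2)), 2) (Function('y')(G, R) = Pow(Add(Pow(Add(6, R), 2), -4), 2) = Pow(Add(-4, Pow(Add(6, R), 2)), 2))
Mul(-106, Add(105, Function('y')(2, 0))) = Mul(-106, Add(105, Pow(Add(-4, Pow(Add(6, 0), 2)), 2))) = Mul(-106, Add(105, Pow(Add(-4, Pow(6, 2)), 2))) = Mul(-106, Add(105, Pow(Add(-4, 36), 2))) = Mul(-106, Add(105, Pow(32, 2))) = Mul(-106, Add(105, 1024)) = Mul(-106, 1129) = -119674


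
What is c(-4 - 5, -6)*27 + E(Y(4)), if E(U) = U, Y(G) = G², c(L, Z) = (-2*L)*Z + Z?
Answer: -3062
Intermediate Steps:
c(L, Z) = Z - 2*L*Z (c(L, Z) = -2*L*Z + Z = Z - 2*L*Z)
c(-4 - 5, -6)*27 + E(Y(4)) = -6*(1 - 2*(-4 - 5))*27 + 4² = -6*(1 - 2*(-9))*27 + 16 = -6*(1 + 18)*27 + 16 = -6*19*27 + 16 = -114*27 + 16 = -3078 + 16 = -3062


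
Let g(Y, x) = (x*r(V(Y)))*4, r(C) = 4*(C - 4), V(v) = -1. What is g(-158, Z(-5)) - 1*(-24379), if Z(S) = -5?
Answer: 24779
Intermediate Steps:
r(C) = -16 + 4*C (r(C) = 4*(-4 + C) = -16 + 4*C)
g(Y, x) = -80*x (g(Y, x) = (x*(-16 + 4*(-1)))*4 = (x*(-16 - 4))*4 = (x*(-20))*4 = -20*x*4 = -80*x)
g(-158, Z(-5)) - 1*(-24379) = -80*(-5) - 1*(-24379) = 400 + 24379 = 24779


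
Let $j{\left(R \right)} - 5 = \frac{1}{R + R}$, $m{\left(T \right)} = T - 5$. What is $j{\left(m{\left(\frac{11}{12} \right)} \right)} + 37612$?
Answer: $\frac{1843227}{49} \approx 37617.0$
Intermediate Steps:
$m{\left(T \right)} = -5 + T$
$j{\left(R \right)} = 5 + \frac{1}{2 R}$ ($j{\left(R \right)} = 5 + \frac{1}{R + R} = 5 + \frac{1}{2 R}$)
$j{\left(m{\left(\frac{11}{12} \right)} \right)} + 37612 = \left(5 + \frac{1}{2 \left(-5 + \frac{11}{12}\right)}\right) + 37612 = \left(5 + \frac{1}{2 \left(- \frac{49}{12}\right)}\right) + 37612 = \left(5 + \frac{1}{2} \left(- \frac{12}{49}\right)\right) + 37612 = \left(5 - \frac{6}{49}\right) + 37612 = \frac{239}{49} + 37612 = \frac{1843227}{49}$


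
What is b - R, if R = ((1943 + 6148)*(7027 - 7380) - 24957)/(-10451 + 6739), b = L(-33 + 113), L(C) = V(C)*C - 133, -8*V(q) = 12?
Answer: -477527/464 ≈ -1029.2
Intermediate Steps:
V(q) = -3/2 (V(q) = -⅛*12 = -3/2)
L(C) = -133 - 3*C/2 (L(C) = -3*C/2 - 133 = -133 - 3*C/2)
b = -253 (b = -133 - 3*(-33 + 113)/2 = -133 - 3/2*80 = -133 - 120 = -253)
R = 360135/464 (R = (8091*(-353) - 24957)/(-3712) = (-2856123 - 24957)*(-1/3712) = -2881080*(-1/3712) = 360135/464 ≈ 776.15)
b - R = -253 - 1*360135/464 = -253 - 360135/464 = -477527/464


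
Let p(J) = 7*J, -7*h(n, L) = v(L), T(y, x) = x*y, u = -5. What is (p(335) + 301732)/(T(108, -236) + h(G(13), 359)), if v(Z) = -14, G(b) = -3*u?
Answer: -304077/25486 ≈ -11.931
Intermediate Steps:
G(b) = 15 (G(b) = -3*(-5) = 15)
h(n, L) = 2 (h(n, L) = -⅐*(-14) = 2)
(p(335) + 301732)/(T(108, -236) + h(G(13), 359)) = (7*335 + 301732)/(-236*108 + 2) = (2345 + 301732)/(-25488 + 2) = 304077/(-25486) = 304077*(-1/25486) = -304077/25486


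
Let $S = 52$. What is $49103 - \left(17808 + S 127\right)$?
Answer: $24691$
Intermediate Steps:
$49103 - \left(17808 + S 127\right) = 49103 - \left(17808 + 52 \cdot 127\right) = 49103 - 24412 = 24691$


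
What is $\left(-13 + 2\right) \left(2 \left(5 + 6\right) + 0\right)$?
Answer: $-242$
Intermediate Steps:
$\left(-13 + 2\right) \left(2 \left(5 + 6\right) + 0\right) = - 11 \left(2 \cdot 11 + 0\right) = - 11 \left(22 + 0\right) = \left(-11\right) 22 = -242$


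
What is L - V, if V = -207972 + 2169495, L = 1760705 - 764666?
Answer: -965484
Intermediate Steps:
L = 996039
V = 1961523
L - V = 996039 - 1*1961523 = 996039 - 1961523 = -965484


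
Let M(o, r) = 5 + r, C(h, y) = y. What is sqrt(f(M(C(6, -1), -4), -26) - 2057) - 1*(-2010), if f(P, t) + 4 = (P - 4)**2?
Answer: 2010 + 6*I*sqrt(57) ≈ 2010.0 + 45.299*I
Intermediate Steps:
f(P, t) = -4 + (-4 + P)**2 (f(P, t) = -4 + (P - 4)**2 = -4 + (-4 + P)**2)
sqrt(f(M(C(6, -1), -4), -26) - 2057) - 1*(-2010) = sqrt((-4 + (-4 + (5 - 4))**2) - 2057) - 1*(-2010) = sqrt((-4 + (-4 + 1)**2) - 2057) + 2010 = sqrt((-4 + (-3)**2) - 2057) + 2010 = sqrt((-4 + 9) - 2057) + 2010 = sqrt(5 - 2057) + 2010 = sqrt(-2052) + 2010 = 6*I*sqrt(57) + 2010 = 2010 + 6*I*sqrt(57)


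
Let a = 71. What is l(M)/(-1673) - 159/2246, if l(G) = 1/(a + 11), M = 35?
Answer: -5453705/77029939 ≈ -0.070800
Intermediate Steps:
l(G) = 1/82 (l(G) = 1/(71 + 11) = 1/82)
l(M)/(-1673) - 159/2246 = (1/82)/(-1673) - 159/2246 = (1/82)*(-1/1673) - 159*1/2246 = -1/137186 - 159/2246 = -5453705/77029939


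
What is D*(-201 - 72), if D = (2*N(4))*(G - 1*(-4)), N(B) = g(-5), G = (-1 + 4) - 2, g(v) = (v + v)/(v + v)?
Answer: -2730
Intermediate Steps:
g(v) = 1 (g(v) = (2*v)/((2*v)) = (2*v)*(1/(2*v)) = 1)
G = 1 (G = 3 - 2 = 1)
N(B) = 1
D = 10 (D = (2*1)*(1 - 1*(-4)) = 2*(1 + 4) = 2*5 = 10)
D*(-201 - 72) = 10*(-201 - 72) = 10*(-273) = -2730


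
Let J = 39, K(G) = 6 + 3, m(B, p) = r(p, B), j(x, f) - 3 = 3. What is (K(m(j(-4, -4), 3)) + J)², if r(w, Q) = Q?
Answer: 2304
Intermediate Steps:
j(x, f) = 6 (j(x, f) = 3 + 3 = 6)
m(B, p) = B
K(G) = 9
(K(m(j(-4, -4), 3)) + J)² = (9 + 39)² = 48² = 2304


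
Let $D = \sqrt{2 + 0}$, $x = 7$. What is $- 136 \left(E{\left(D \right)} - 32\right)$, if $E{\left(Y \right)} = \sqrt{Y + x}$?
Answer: $4352 - 136 \sqrt{7 + \sqrt{2}} \approx 3957.5$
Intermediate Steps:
$D = \sqrt{2} \approx 1.4142$
$E{\left(Y \right)} = \sqrt{7 + Y}$ ($E{\left(Y \right)} = \sqrt{Y + 7} = \sqrt{7 + Y}$)
$- 136 \left(E{\left(D \right)} - 32\right) = - 136 \left(\sqrt{7 + \sqrt{2}} - 32\right) = - 136 \left(-32 + \sqrt{7 + \sqrt{2}}\right) = 4352 - 136 \sqrt{7 + \sqrt{2}}$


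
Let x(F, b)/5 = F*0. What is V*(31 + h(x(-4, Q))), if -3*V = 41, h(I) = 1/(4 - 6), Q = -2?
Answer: -2501/6 ≈ -416.83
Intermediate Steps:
x(F, b) = 0 (x(F, b) = 5*(F*0) = 5*0 = 0)
h(I) = -½ (h(I) = 1/(-2) = -½)
V = -41/3 (V = -⅓*41 = -41/3 ≈ -13.667)
V*(31 + h(x(-4, Q))) = -41*(31 - ½)/3 = -41/3*61/2 = -2501/6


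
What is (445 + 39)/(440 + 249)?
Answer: 484/689 ≈ 0.70247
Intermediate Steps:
(445 + 39)/(440 + 249) = 484/689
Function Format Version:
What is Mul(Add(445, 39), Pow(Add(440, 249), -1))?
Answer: Rational(484, 689) ≈ 0.70247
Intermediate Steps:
Mul(Add(445, 39), Pow(Add(440, 249), -1)) = Mul(484, Pow(689, -1)) = Mul(484, Rational(1, 689)) = Rational(484, 689)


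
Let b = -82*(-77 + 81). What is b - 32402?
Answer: -32730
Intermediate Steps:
b = -328 (b = -82*4 = -328)
b - 32402 = -328 - 32402 = -32730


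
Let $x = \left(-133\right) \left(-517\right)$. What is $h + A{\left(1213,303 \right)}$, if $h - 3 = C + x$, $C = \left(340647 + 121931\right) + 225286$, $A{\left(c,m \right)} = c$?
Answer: $757841$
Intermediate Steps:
$x = 68761$
$C = 687864$ ($C = 462578 + 225286 = 687864$)
$h = 756628$ ($h = 3 + \left(687864 + 68761\right) = 3 + 756625 = 756628$)
$h + A{\left(1213,303 \right)} = 756628 + 1213 = 757841$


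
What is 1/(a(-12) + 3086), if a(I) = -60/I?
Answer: 1/3091 ≈ 0.00032352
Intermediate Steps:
1/(a(-12) + 3086) = 1/(-60/(-12) + 3086) = 1/(-60*(-1/12) + 3086) = 1/(5 + 3086) = 1/3091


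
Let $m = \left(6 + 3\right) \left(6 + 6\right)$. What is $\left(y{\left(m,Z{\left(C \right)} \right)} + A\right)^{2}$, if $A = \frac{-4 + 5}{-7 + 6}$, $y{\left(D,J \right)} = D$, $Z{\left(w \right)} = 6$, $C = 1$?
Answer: $11449$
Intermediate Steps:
$m = 108$ ($m = 9 \cdot 12 = 108$)
$A = -1$ ($A = 1 \frac{1}{-1} = 1 \left(-1\right) = -1$)
$\left(y{\left(m,Z{\left(C \right)} \right)} + A\right)^{2} = \left(108 - 1\right)^{2} = 107^{2} = 11449$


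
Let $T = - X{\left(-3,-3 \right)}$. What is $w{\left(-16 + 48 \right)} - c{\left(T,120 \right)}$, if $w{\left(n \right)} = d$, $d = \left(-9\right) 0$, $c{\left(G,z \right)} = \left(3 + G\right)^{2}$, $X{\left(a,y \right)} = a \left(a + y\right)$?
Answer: $-225$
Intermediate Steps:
$T = -18$ ($T = - \left(-3\right) \left(-3 - 3\right) = - \left(-3\right) \left(-6\right) = \left(-1\right) 18 = -18$)
$d = 0$
$w{\left(n \right)} = 0$
$w{\left(-16 + 48 \right)} - c{\left(T,120 \right)} = 0 - \left(3 - 18\right)^{2} = 0 - \left(-15\right)^{2} = 0 - 225 = -225$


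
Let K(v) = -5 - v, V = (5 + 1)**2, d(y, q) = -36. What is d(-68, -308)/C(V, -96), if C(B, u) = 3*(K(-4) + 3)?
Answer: -6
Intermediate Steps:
V = 36 (V = 6**2 = 36)
C(B, u) = 6 (C(B, u) = 3*((-5 - 1*(-4)) + 3) = 3*((-5 + 4) + 3) = 3*(-1 + 3) = 3*2 = 6)
d(-68, -308)/C(V, -96) = -36/6 = -36*1/6 = -6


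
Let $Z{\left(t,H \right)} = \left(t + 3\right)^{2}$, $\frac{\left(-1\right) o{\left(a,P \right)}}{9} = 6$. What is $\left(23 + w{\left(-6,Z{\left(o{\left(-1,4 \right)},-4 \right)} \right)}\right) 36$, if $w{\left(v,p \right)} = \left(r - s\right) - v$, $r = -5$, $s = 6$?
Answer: $648$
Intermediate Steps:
$o{\left(a,P \right)} = -54$ ($o{\left(a,P \right)} = \left(-9\right) 6 = -54$)
$Z{\left(t,H \right)} = \left(3 + t\right)^{2}$
$w{\left(v,p \right)} = -11 - v$ ($w{\left(v,p \right)} = \left(-5 - 6\right) - v = -11 - v$)
$\left(23 + w{\left(-6,Z{\left(o{\left(-1,4 \right)},-4 \right)} \right)}\right) 36 = \left(23 - 5\right) 36 = 18 \cdot 36 = 648$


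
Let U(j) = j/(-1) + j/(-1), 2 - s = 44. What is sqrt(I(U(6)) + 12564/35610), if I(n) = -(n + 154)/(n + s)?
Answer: sqrt(8509419015)/53415 ≈ 1.7270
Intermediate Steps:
s = -42 (s = 2 - 1*44 = 2 - 44 = -42)
U(j) = -2*j (U(j) = j*(-1) + j*(-1) = -j - j = -2*j)
I(n) = -(154 + n)/(-42 + n) (I(n) = -(n + 154)/(n - 42) = -(154 + n)/(-42 + n))
sqrt(I(U(6)) + 12564/35610) = sqrt((-154 - (-2)*6)/(-42 - 2*6) + 12564/35610) = sqrt((-154 - 1*(-12))/(-42 - 12) + 12564*(1/35610)) = sqrt((-154 + 12)/(-54) + 2094/5935) = sqrt(-1/54*(-142) + 2094/5935) = sqrt(71/27 + 2094/5935) = sqrt(477923/160245) = sqrt(8509419015)/53415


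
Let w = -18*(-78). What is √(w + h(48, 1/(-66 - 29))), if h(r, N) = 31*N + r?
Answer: √13101355/95 ≈ 38.101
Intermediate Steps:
w = 1404
h(r, N) = r + 31*N
√(w + h(48, 1/(-66 - 29))) = √(1404 + (48 + 31/(-66 - 29))) = √(1404 + (48 + 31/(-95))) = √(1404 + (48 + 31*(-1/95))) = √(1404 + (48 - 31/95)) = √(1404 + 4529/95) = √(137909/95) = √13101355/95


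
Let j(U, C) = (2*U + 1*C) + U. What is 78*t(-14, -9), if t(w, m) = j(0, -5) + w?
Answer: -1482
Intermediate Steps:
j(U, C) = C + 3*U (j(U, C) = (2*U + C) + U = (C + 2*U) + U = C + 3*U)
t(w, m) = -5 + w (t(w, m) = (-5 + 3*0) + w = (-5 + 0) + w = -5 + w)
78*t(-14, -9) = 78*(-5 - 14) = 78*(-19) = -1482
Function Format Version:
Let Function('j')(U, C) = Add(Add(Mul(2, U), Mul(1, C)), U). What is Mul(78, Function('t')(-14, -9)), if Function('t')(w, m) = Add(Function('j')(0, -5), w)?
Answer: -1482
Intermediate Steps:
Function('j')(U, C) = Add(C, Mul(3, U)) (Function('j')(U, C) = Add(Add(Mul(2, U), C), U) = Add(Add(C, Mul(2, U)), U) = Add(C, Mul(3, U)))
Function('t')(w, m) = Add(-5, w) (Function('t')(w, m) = Add(Add(-5, Mul(3, 0)), w) = Add(Add(-5, 0), w) = Add(-5, w))
Mul(78, Function('t')(-14, -9)) = Mul(78, Add(-5, -14)) = Mul(78, -19) = -1482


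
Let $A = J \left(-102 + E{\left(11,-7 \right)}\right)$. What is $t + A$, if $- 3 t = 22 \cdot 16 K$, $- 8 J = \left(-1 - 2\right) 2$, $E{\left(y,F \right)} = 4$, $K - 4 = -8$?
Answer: $\frac{2375}{6} \approx 395.83$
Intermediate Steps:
$K = -4$ ($K = 4 - 8 = -4$)
$J = \frac{3}{4}$ ($J = - \frac{\left(-1 - 2\right) 2}{8} = - \frac{\left(-3\right) 2}{8} = \left(- \frac{1}{8}\right) \left(-6\right) = \frac{3}{4} \approx 0.75$)
$t = \frac{1408}{3}$ ($t = - \frac{22 \cdot 16 \left(-4\right)}{3} = - \frac{352 \left(-4\right)}{3} = \left(- \frac{1}{3}\right) \left(-1408\right) = \frac{1408}{3} \approx 469.33$)
$A = - \frac{147}{2}$ ($A = \frac{3 \left(-102 + 4\right)}{4} = \frac{3}{4} \left(-98\right) = - \frac{147}{2} \approx -73.5$)
$t + A = \frac{1408}{3} - \frac{147}{2} = \frac{2375}{6}$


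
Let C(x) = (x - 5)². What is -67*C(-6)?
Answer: -8107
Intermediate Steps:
C(x) = (-5 + x)²
-67*C(-6) = -67*(-5 - 6)² = -67*(-11)² = -67*121 = -1*8107 = -8107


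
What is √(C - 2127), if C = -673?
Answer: 20*I*√7 ≈ 52.915*I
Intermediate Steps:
√(C - 2127) = √(-673 - 2127) = √(-2800) = 20*I*√7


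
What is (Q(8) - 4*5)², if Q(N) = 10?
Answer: 100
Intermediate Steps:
(Q(8) - 4*5)² = (10 - 4*5)² = (10 - 20)² = (-10)² = 100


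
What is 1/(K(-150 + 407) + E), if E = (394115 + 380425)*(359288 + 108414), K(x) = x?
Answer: 1/362253907337 ≈ 2.7605e-12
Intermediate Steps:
E = 362253907080 (E = 774540*467702 = 362253907080)
1/(K(-150 + 407) + E) = 1/((-150 + 407) + 362253907080) = 1/(257 + 362253907080) = 1/362253907337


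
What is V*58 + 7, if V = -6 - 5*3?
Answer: -1211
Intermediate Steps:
V = -21 (V = -6 - 15 = -21)
V*58 + 7 = -21*58 + 7 = -1218 + 7 = -1211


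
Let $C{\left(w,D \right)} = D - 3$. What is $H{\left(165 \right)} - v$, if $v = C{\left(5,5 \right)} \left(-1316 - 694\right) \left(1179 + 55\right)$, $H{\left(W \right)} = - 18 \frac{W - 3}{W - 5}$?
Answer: $\frac{198426471}{40} \approx 4.9607 \cdot 10^{6}$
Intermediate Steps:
$H{\left(W \right)} = - \frac{18 \left(-3 + W\right)}{-5 + W}$ ($H{\left(W \right)} = - 18 \frac{-3 + W}{-5 + W} = - \frac{18 \left(-3 + W\right)}{-5 + W}$)
$C{\left(w,D \right)} = -3 + D$
$v = -4960680$ ($v = \left(-3 + 5\right) \left(-1316 - 694\right) \left(1179 + 55\right) = 2 \left(\left(-2010\right) 1234\right) = 2 \left(-2480340\right) = -4960680$)
$H{\left(165 \right)} - v = \frac{18 \left(3 - 165\right)}{-5 + 165} - -4960680 = \frac{18 \left(3 - 165\right)}{160} + 4960680 = 18 \cdot \frac{1}{160} \left(-162\right) + 4960680 = - \frac{729}{40} + 4960680 = \frac{198426471}{40}$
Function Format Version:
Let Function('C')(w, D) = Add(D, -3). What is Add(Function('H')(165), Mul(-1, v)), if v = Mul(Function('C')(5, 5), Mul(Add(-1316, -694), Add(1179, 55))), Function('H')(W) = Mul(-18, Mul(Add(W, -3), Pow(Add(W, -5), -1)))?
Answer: Rational(198426471, 40) ≈ 4.9607e+6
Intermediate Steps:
Function('H')(W) = Mul(-18, Pow(Add(-5, W), -1), Add(-3, W)) (Function('H')(W) = Mul(-18, Mul(Add(-3, W), Pow(Add(-5, W), -1))) = Mul(-18, Mul(Pow(Add(-5, W), -1), Add(-3, W))) = Mul(-18, Pow(Add(-5, W), -1), Add(-3, W)))
Function('C')(w, D) = Add(-3, D)
v = -4960680 (v = Mul(Add(-3, 5), Mul(Add(-1316, -694), Add(1179, 55))) = Mul(2, Mul(-2010, 1234)) = Mul(2, -2480340) = -4960680)
Add(Function('H')(165), Mul(-1, v)) = Add(Mul(18, Pow(Add(-5, 165), -1), Add(3, Mul(-1, 165))), Mul(-1, -4960680)) = Add(Mul(18, Pow(160, -1), Add(3, -165)), 4960680) = Add(Mul(18, Rational(1, 160), -162), 4960680) = Add(Rational(-729, 40), 4960680) = Rational(198426471, 40)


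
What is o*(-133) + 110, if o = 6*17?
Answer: -13456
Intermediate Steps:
o = 102
o*(-133) + 110 = 102*(-133) + 110 = -13566 + 110 = -13456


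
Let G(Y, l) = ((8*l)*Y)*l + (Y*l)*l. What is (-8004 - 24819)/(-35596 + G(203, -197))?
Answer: -32823/70868447 ≈ -0.00046315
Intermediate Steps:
G(Y, l) = 9*Y*l**2 (G(Y, l) = (8*Y*l)*l + Y*l**2 = 8*Y*l**2 + Y*l**2 = 9*Y*l**2)
(-8004 - 24819)/(-35596 + G(203, -197)) = (-8004 - 24819)/(-35596 + 9*203*(-197)**2) = -32823/(-35596 + 9*203*38809) = -32823/(-35596 + 70904043) = -32823/70868447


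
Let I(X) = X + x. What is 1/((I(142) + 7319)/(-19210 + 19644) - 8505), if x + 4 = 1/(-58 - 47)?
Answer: -22785/193394933 ≈ -0.00011782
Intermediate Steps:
x = -421/105 (x = -4 + 1/(-58 - 47) = -4 + 1/(-105) = -4 - 1/105 = -421/105 ≈ -4.0095)
I(X) = -421/105 + X (I(X) = X - 421/105 = -421/105 + X)
1/((I(142) + 7319)/(-19210 + 19644) - 8505) = 1/(((-421/105 + 142) + 7319)/(-19210 + 19644) - 8505) = 1/((14489/105 + 7319)/434 - 8505) = 1/((782984/105)*(1/434) - 8505) = 1/(391492/22785 - 8505) = 1/(-193394933/22785) = -22785/193394933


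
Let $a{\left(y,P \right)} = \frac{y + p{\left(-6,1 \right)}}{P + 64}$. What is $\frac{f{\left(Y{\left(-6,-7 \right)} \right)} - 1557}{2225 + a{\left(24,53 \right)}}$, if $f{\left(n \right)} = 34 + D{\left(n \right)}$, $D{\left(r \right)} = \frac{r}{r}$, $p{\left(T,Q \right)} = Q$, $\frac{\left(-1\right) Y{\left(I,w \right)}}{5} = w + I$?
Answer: $- \frac{89037}{130175} \approx -0.68398$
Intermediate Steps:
$Y{\left(I,w \right)} = - 5 I - 5 w$ ($Y{\left(I,w \right)} = - 5 \left(w + I\right) = - 5 \left(I + w\right) = - 5 I - 5 w$)
$D{\left(r \right)} = 1$
$a{\left(y,P \right)} = \frac{1 + y}{64 + P}$ ($a{\left(y,P \right)} = \frac{y + 1}{P + 64} = \frac{1 + y}{64 + P}$)
$f{\left(n \right)} = 35$ ($f{\left(n \right)} = 34 + 1 = 35$)
$\frac{f{\left(Y{\left(-6,-7 \right)} \right)} - 1557}{2225 + a{\left(24,53 \right)}} = \frac{35 - 1557}{2225 + \frac{1 + 24}{64 + 53}} = - \frac{1522}{2225 + \frac{1}{117} \cdot 25} = - \frac{1522}{2225 + \frac{25}{117}} = - \frac{1522}{\frac{260350}{117}} = \left(-1522\right) \frac{117}{260350} = - \frac{89037}{130175}$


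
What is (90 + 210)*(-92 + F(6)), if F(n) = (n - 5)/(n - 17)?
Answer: -303900/11 ≈ -27627.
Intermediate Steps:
F(n) = (-5 + n)/(-17 + n)
(90 + 210)*(-92 + F(6)) = (90 + 210)*(-92 + (-5 + 6)/(-17 + 6)) = 300*(-92 + 1/(-11)) = 300*(-92 - 1/11*1) = 300*(-92 - 1/11) = 300*(-1013/11) = -303900/11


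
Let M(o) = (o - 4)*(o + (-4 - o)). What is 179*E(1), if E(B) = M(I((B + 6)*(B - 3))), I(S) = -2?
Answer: 4296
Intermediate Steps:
M(o) = 16 - 4*o (M(o) = (-4 + o)*(-4) = 16 - 4*o)
E(B) = 24 (E(B) = 16 - 4*(-2) = 16 + 8 = 24)
179*E(1) = 179*24 = 4296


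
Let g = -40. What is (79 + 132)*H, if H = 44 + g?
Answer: 844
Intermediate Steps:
H = 4 (H = 44 - 40 = 4)
(79 + 132)*H = (79 + 132)*4 = 211*4 = 844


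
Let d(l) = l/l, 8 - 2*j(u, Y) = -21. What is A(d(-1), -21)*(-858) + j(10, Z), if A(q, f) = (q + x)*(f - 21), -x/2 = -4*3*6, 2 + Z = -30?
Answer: 10450469/2 ≈ 5.2252e+6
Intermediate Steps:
Z = -32 (Z = -2 - 30 = -32)
x = 144 (x = -2*(-4*3)*6 = -(-24)*6 = -2*(-72) = 144)
j(u, Y) = 29/2 (j(u, Y) = 4 - ½*(-21) = 4 + 21/2 = 29/2)
d(l) = 1
A(q, f) = (-21 + f)*(144 + q) (A(q, f) = (q + 144)*(f - 21) = (144 + q)*(-21 + f) = (-21 + f)*(144 + q))
A(d(-1), -21)*(-858) + j(10, Z) = (-3024 - 21*1 + 144*(-21) - 21*1)*(-858) + 29/2 = (-3024 - 21 - 3024 - 21)*(-858) + 29/2 = -6090*(-858) + 29/2 = 5225220 + 29/2 = 10450469/2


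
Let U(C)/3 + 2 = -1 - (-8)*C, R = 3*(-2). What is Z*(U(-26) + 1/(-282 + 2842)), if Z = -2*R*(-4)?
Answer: 4861437/160 ≈ 30384.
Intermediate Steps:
R = -6
U(C) = -9 + 24*C (U(C) = -6 + 3*(-1 - (-8)*C) = -6 + 3*(-1 + 8*C) = -6 + (-3 + 24*C) = -9 + 24*C)
Z = -48 (Z = -2*(-6)*(-4) = 12*(-4) = -48)
Z*(U(-26) + 1/(-282 + 2842)) = -48*((-9 + 24*(-26)) + 1/(-282 + 2842)) = -48*((-9 - 624) + 1/2560) = -48*(-633 + 1/2560) = -48*(-1620479/2560) = 4861437/160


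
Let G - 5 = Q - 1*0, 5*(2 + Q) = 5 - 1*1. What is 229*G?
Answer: 4351/5 ≈ 870.20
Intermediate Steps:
Q = -6/5 (Q = -2 + (5 - 1*1)/5 = -2 + (5 - 1)/5 = -2 + (1/5)*4 = -2 + 4/5 = -6/5 ≈ -1.2000)
G = 19/5 (G = 5 + (-6/5 - 1*0) = 5 + (-6/5 + 0) = 5 - 6/5 = 19/5 ≈ 3.8000)
229*G = 229*(19/5) = 4351/5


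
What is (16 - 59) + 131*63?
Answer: 8210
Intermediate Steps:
(16 - 59) + 131*63 = -43 + 8253 = 8210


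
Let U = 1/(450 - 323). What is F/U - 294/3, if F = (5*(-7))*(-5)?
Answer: 22127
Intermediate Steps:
U = 1/127 ≈ 0.0078740
F = 175 (F = -35*(-5) = 175)
F/U - 294/3 = 175/(1/127) - 294/3 = 175*127 - 294*⅓ = 22225 - 98 = 22127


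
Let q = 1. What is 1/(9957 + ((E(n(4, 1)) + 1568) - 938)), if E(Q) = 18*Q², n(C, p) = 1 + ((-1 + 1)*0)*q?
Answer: 1/10605 ≈ 9.4295e-5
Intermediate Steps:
n(C, p) = 1 (n(C, p) = 1 + ((-1 + 1)*0)*1 = 1 + (0*0)*1 = 1 + 0*1 = 1 + 0 = 1)
1/(9957 + ((E(n(4, 1)) + 1568) - 938)) = 1/(9957 + ((18*1² + 1568) - 938)) = 1/(9957 + ((18*1 + 1568) - 938)) = 1/(9957 + ((18 + 1568) - 938)) = 1/(9957 + (1586 - 938)) = 1/(9957 + 648) = 1/10605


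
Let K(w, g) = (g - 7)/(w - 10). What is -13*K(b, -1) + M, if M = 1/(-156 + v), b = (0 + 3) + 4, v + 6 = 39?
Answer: -4265/123 ≈ -34.675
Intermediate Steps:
v = 33 (v = -6 + 39 = 33)
b = 7 (b = 3 + 4 = 7)
K(w, g) = (-7 + g)/(-10 + w)
M = -1/123 (M = 1/(-156 + 33) = 1/(-123) = -1/123 ≈ -0.0081301)
-13*K(b, -1) + M = -13*(-7 - 1)/(-10 + 7) - 1/123 = -13*(-8)/(-3) - 1/123 = -(-13)*(-8)/3 - 1/123 = -13*8/3 - 1/123 = -104/3 - 1/123 = -4265/123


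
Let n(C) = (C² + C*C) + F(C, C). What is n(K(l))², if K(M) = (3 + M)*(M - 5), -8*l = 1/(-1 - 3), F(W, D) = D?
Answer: 52887283144356609/274877906944 ≈ 1.9240e+5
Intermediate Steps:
l = 1/32 (l = -1/(8*(-1 - 3)) = -⅛/(-4) = -⅛*(-¼) = 1/32 ≈ 0.031250)
K(M) = (-5 + M)*(3 + M) (K(M) = (3 + M)*(-5 + M) = (-5 + M)*(3 + M))
n(C) = C + 2*C² (n(C) = (C² + C*C) + C = (C² + C²) + C = 2*C² + C = C + 2*C²)
n(K(l))² = ((-15 + (1/32)² - 2*1/32)*(1 + 2*(-15 + (1/32)² - 2*1/32)))² = ((-15 + 1/1024 - 1/16)*(1 + 2*(-15 + 1/1024 - 1/16)))² = (-15423*(1 + 2*(-15423/1024))/1024)² = (-15423*(1 - 15423/512)/1024)² = (-15423/1024*(-14911/512))² = (229972353/524288)² = 52887283144356609/274877906944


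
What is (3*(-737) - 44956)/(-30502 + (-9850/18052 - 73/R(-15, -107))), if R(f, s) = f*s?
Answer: 683295593910/441882801983 ≈ 1.5463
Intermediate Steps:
(3*(-737) - 44956)/(-30502 + (-9850/18052 - 73/R(-15, -107))) = (3*(-737) - 44956)/(-30502 + (-9850/18052 - 73/((-15*(-107))))) = (-2211 - 44956)/(-30502 + (-9850*1/18052 - 73/1605)) = -47167/(-30502 + (-4925/9026 - 73*1/1605)) = -47167/(-30502 + (-4925/9026 - 73/1605)) = -47167/(-30502 - 8563523/14486730) = -47167/(-441882801983/14486730) = -47167*(-14486730/441882801983) = 683295593910/441882801983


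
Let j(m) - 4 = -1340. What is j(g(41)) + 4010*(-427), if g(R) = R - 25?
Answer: -1713606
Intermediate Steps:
g(R) = -25 + R
j(m) = -1336 (j(m) = 4 - 1340 = -1336)
j(g(41)) + 4010*(-427) = -1336 + 4010*(-427) = -1336 - 1712270 = -1713606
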